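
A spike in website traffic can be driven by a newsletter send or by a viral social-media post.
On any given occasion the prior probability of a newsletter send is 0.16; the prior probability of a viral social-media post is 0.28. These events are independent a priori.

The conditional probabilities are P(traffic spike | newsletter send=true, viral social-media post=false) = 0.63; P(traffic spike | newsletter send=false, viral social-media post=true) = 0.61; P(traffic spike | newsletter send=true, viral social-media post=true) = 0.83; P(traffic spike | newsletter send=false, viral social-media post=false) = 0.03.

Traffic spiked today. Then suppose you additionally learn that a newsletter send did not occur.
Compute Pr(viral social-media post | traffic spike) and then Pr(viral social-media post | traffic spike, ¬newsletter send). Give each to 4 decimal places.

By total probability over the 4 (newsletter send, viral social-media post) configurations:
  P(traffic spike) = 0.03*0.84*0.72 + 0.61*0.84*0.28 + 0.63*0.16*0.72 + 0.83*0.16*0.28
        = 0.018144 + 0.143472 + 0.072576 + 0.037184 = 0.271376
The terms with viral social-media post present sum to 0.180656, so
  P(viral social-media post | traffic spike) = 0.180656 / 0.271376 ≈ 0.6657

With the extra evidence:
P(traffic spike | ¬newsletter send) = 0.03·0.72 + 0.61·0.28 = 0.021600 + 0.170800 = 0.192400
Restricting to configurations with viral social-media post present: 0.61·0.28 = 0.170800.
So P(viral social-media post | traffic spike, ¬newsletter send) = 0.170800/0.192400 ≈ 0.8877.
Ruling out newsletter send raises the posterior on viral social-media post — the flip side of explaining away.

Pr(viral social-media post | traffic spike) ≈ 0.6657; Pr(viral social-media post | traffic spike, ¬newsletter send) ≈ 0.8877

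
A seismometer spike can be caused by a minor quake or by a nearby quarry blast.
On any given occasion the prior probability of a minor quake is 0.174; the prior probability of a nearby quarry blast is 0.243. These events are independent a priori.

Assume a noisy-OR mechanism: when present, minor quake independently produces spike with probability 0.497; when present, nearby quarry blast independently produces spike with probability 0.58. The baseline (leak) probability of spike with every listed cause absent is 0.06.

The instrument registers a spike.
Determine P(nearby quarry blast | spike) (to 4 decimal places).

Under noisy-OR, P(spike | causes) = 1 − (1−0.06)·∏(1−qᵢ) over the active causes.
For the numerator, keep only nearby quarry blast=true terms: 0.121475 + 0.033885 = 0.155360
Normalizer over all consistent configurations: 0.06×0.826×0.757 + 0.6052×0.826×0.243 + 0.52718×0.174×0.757 + 0.801416×0.174×0.243 = 0.262316
Posterior = 0.155360 / 0.262316 ≈ 0.5923

P(nearby quarry blast | spike) ≈ 0.5923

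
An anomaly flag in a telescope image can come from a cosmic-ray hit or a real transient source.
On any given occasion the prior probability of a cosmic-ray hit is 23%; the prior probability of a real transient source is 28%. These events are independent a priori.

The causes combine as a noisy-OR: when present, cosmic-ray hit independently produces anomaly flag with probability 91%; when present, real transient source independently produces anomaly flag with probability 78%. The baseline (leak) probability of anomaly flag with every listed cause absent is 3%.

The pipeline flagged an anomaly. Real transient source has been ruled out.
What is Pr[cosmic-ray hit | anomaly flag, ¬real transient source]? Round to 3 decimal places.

Under noisy-OR, P(anomaly flag | causes) = 1 − (1−0.03)·∏(1−qᵢ) over the active causes.
Enumerate both values of cosmic-ray hit and weight by the priors:
  P(anomaly flag | ¬real transient source) = 0.03·0.77 + 0.9127·0.23
        = 0.023100 + 0.209921 = 0.233021
Keeping only the cosmic-ray hit-present terms gives 0.209921, so
  P(cosmic-ray hit | anomaly flag, ¬real transient source) = 0.209921 / 0.233021 ≈ 0.901

Pr[cosmic-ray hit | anomaly flag, ¬real transient source] ≈ 0.901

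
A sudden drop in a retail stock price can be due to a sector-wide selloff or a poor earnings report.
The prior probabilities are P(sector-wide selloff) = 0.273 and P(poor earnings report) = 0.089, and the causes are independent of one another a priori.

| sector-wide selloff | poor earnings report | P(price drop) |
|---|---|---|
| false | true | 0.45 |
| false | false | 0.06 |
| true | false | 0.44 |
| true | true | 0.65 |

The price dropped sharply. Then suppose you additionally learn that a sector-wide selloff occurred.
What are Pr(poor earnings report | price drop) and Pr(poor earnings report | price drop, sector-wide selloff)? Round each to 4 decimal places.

For the numerator, keep only poor earnings report=true terms: 0.029116 + 0.015793 = 0.044909
Denominator P(price drop): 0.06*0.727*0.911 + 0.45*0.727*0.089 + 0.44*0.273*0.911 + 0.65*0.273*0.089 = 0.194076
P(poor earnings report | price drop) = 0.044909/0.194076 ≈ 0.2314

Now condition on the additional information:
Numerator (weight on configurations with poor earnings report): 0.65×0.089 = 0.057850
Denominator P(price drop | sector-wide selloff): 0.44×0.911 + 0.65×0.089 = 0.458690
P(poor earnings report | price drop, sector-wide selloff) = 0.057850/0.458690 ≈ 0.1261

Pr(poor earnings report | price drop) ≈ 0.2314; Pr(poor earnings report | price drop, sector-wide selloff) ≈ 0.1261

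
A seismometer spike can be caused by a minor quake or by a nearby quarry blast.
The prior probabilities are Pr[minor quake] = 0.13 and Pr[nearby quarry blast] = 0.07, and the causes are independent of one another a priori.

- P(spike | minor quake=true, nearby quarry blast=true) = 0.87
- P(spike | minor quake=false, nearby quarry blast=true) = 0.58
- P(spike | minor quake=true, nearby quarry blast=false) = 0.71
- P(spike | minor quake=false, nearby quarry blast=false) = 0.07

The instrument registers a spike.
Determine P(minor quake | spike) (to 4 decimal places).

P(minor quake | spike) ≈ 0.5048

P(spike) = 0.07×0.87×0.93 + 0.58×0.87×0.07 + 0.71×0.13×0.93 + 0.87×0.13×0.07 = 0.056637 + 0.035322 + 0.085839 + 0.007917 = 0.185715
Restricting to configurations with minor quake present: 0.085839 + 0.007917 = 0.093756.
So P(minor quake | spike) = 0.093756/0.185715 ≈ 0.5048.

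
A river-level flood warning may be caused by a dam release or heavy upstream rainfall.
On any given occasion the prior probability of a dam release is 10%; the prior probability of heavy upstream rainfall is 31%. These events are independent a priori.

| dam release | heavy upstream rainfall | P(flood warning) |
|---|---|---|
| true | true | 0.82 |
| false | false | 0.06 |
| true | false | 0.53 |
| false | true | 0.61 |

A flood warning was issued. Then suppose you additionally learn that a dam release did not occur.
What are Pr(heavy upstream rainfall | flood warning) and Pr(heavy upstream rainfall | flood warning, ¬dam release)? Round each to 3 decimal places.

For the numerator, keep only heavy upstream rainfall=true terms: 0.170190 + 0.025420 = 0.195610
Denominator P(flood warning): 0.06·0.9·0.69 + 0.61·0.9·0.31 + 0.53·0.1·0.69 + 0.82·0.1·0.31 = 0.269440
Posterior = 0.195610 / 0.269440 ≈ 0.726

With the extra evidence:
Weight on heavy upstream rainfall=true, given the evidence: 0.61*0.31 = 0.189100
The normalizing constant is 0.06*0.69 + 0.61*0.31 = 0.230500
P(heavy upstream rainfall | flood warning, ¬dam release) = 0.189100/0.230500 ≈ 0.820

Pr(heavy upstream rainfall | flood warning) ≈ 0.726; Pr(heavy upstream rainfall | flood warning, ¬dam release) ≈ 0.820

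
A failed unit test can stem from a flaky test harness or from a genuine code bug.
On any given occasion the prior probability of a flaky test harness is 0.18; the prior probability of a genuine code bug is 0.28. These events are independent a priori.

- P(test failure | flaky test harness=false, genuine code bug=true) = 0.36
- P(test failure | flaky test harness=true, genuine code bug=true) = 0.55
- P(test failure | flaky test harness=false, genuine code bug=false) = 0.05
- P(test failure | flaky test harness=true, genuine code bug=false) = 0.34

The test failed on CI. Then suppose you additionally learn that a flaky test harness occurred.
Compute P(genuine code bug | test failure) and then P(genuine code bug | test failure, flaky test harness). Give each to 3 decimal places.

P(test failure) = 0.05·0.82·0.72 + 0.36·0.82·0.28 + 0.34·0.18·0.72 + 0.55·0.18·0.28 = 0.029520 + 0.082656 + 0.044064 + 0.027720 = 0.183960
Of this, 0.110376 comes from 0.082656 + 0.027720 (the genuine code bug=true cases).
So P(genuine code bug | test failure) = 0.110376/0.183960 ≈ 0.600.

Now condition on the additional information:
Sum P(test failure|·) weighted by the priors over both values of genuine code bug:
  P(test failure | flaky test harness) = 0.34*0.72 + 0.55*0.28
        = 0.244800 + 0.154000 = 0.398800
Keeping only the genuine code bug-present terms gives 0.154000, so
  P(genuine code bug | test failure, flaky test harness) = 0.154000 / 0.398800 ≈ 0.386

P(genuine code bug | test failure) ≈ 0.600; P(genuine code bug | test failure, flaky test harness) ≈ 0.386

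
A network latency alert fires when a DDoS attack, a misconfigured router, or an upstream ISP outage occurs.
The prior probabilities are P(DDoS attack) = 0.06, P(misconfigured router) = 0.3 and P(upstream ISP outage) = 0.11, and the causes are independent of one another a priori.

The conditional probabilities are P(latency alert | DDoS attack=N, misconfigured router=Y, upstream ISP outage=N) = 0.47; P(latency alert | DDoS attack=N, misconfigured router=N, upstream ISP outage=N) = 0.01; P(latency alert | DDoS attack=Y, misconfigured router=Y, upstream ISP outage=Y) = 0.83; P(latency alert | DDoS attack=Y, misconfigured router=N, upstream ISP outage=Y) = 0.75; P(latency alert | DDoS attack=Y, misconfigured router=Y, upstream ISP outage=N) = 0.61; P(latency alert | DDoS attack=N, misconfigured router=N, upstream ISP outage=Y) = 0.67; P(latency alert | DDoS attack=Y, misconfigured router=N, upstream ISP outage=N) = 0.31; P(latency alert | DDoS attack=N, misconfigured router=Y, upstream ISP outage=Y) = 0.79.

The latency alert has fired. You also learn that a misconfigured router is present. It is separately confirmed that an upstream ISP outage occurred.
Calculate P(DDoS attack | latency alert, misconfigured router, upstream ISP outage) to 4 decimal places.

P(DDoS attack | latency alert, misconfigured router, upstream ISP outage) ≈ 0.0628

Enumerate both values of DDoS attack and weight by the priors:
  P(latency alert | misconfigured router, upstream ISP outage) = 0.79·0.94 + 0.83·0.06
        = 0.742600 + 0.049800 = 0.792400
Keeping only the DDoS attack-present terms gives 0.049800, so
  P(DDoS attack | latency alert, misconfigured router, upstream ISP outage) = 0.049800 / 0.792400 ≈ 0.0628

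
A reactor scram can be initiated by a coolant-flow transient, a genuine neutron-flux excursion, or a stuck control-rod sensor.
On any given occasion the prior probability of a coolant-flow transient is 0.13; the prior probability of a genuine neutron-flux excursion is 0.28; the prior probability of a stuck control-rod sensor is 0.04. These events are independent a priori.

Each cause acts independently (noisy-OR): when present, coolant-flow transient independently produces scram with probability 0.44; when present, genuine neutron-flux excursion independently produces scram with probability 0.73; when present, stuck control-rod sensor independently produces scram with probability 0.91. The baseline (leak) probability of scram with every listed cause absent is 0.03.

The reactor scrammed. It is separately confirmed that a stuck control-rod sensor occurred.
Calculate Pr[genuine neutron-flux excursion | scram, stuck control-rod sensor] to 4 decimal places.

Pr[genuine neutron-flux excursion | scram, stuck control-rod sensor] ≈ 0.2930

Under noisy-OR, P(scram | causes) = 1 − (1−0.03)·∏(1−qᵢ) over the active causes.
By total probability over the 4 (coolant-flow transient, genuine neutron-flux excursion) configurations:
  P(scram | stuck control-rod sensor) = 0.9127×0.87×0.72 + 0.976429×0.87×0.28 + 0.951112×0.13×0.72 + 0.9868×0.13×0.28
        = 0.571715 + 0.237858 + 0.089024 + 0.035920 = 0.934517
The terms with genuine neutron-flux excursion present sum to 0.273778, so
  P(genuine neutron-flux excursion | scram, stuck control-rod sensor) = 0.273778 / 0.934517 ≈ 0.2930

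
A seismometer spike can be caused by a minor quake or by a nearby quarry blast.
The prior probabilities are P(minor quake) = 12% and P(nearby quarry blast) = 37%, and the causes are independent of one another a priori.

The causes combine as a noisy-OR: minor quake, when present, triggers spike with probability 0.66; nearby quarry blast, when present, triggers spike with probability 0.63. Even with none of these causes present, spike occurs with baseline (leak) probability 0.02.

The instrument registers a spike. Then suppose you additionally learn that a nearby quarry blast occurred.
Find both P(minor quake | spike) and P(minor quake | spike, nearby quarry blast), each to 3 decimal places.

Under noisy-OR, P(spike | causes) = 1 − (1−0.02)·∏(1−qᵢ) over the active causes.
P(spike) = 0.02×0.88×0.63 + 0.6374×0.88×0.37 + 0.6668×0.12×0.63 + 0.876716×0.12×0.37 = 0.011088 + 0.207537 + 0.050410 + 0.038926 = 0.307961
The minor quake-present share is 0.050410 + 0.038926 = 0.089336.
Hence the posterior is 0.089336/0.307961 ≈ 0.290.

Now condition on the additional information:
Weight on minor quake=true, given the evidence: 0.876716*0.12 = 0.105206
Normalizer over all consistent configurations: 0.6374*0.88 + 0.876716*0.12 = 0.666118
Posterior = 0.105206 / 0.666118 ≈ 0.158
The drop from 0.290 to 0.158 is the explaining-away (discounting) effect.

P(minor quake | spike) ≈ 0.290; P(minor quake | spike, nearby quarry blast) ≈ 0.158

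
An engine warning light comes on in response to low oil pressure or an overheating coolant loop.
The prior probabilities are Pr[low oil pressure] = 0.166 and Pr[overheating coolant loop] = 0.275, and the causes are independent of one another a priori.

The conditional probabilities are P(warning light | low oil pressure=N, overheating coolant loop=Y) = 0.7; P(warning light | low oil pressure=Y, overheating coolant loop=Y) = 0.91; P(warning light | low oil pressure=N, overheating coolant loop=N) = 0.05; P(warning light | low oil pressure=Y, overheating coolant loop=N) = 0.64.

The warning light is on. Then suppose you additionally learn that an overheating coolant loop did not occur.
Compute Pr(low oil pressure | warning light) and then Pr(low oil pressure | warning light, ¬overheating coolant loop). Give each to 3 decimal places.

P(warning light) = 0.05·0.834·0.725 + 0.7·0.834·0.275 + 0.64·0.166·0.725 + 0.91·0.166·0.275 = 0.030232 + 0.160545 + 0.077024 + 0.041542 = 0.309343
The low oil pressure-present share is 0.077024 + 0.041542 = 0.118566.
Hence the posterior is 0.118566/0.309343 ≈ 0.383.

Now condition on the additional information:
Numerator (weight on configurations with low oil pressure): 0.64*0.166 = 0.106240
Normalizer over all consistent configurations: 0.05*0.834 + 0.64*0.166 = 0.147940
P(low oil pressure | warning light, ¬overheating coolant loop) = 0.106240/0.147940 ≈ 0.718

Pr(low oil pressure | warning light) ≈ 0.383; Pr(low oil pressure | warning light, ¬overheating coolant loop) ≈ 0.718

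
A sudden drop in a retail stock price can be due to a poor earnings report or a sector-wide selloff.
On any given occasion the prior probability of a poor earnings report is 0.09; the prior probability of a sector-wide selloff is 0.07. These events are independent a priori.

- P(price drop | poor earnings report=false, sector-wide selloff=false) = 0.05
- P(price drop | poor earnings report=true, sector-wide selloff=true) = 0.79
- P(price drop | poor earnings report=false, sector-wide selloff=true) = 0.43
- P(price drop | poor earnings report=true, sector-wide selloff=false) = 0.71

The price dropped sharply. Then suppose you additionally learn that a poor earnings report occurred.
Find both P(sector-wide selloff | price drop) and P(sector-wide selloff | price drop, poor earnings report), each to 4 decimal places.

P(sector-wide selloff | price drop) ≈ 0.2414; P(sector-wide selloff | price drop, poor earnings report) ≈ 0.0773

Numerator (weight on configurations with sector-wide selloff): 0.027391 + 0.004977 = 0.032368
Normalizer over all consistent configurations: 0.05*0.91*0.93 + 0.43*0.91*0.07 + 0.71*0.09*0.93 + 0.79*0.09*0.07 = 0.134110
Posterior = 0.032368 / 0.134110 ≈ 0.2414

Now condition on the additional information:
Weight on sector-wide selloff=true, given the evidence: 0.79×0.07 = 0.055300
The normalizing constant is 0.71×0.93 + 0.79×0.07 = 0.715600
Posterior = 0.055300 / 0.715600 ≈ 0.0773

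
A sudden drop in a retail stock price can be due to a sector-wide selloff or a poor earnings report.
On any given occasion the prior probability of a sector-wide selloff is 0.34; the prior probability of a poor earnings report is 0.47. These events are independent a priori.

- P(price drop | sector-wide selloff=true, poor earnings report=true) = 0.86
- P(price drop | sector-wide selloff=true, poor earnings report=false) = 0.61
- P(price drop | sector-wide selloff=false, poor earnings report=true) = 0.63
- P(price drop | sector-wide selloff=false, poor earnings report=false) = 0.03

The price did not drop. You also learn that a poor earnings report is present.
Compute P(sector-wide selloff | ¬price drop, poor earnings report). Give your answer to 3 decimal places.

P(¬price drop | poor earnings report) = 0.37·0.66 + 0.14·0.34 = 0.244200 + 0.047600 = 0.291800
The sector-wide selloff-present share is 0.14·0.34 = 0.047600.
Hence the posterior is 0.047600/0.291800 ≈ 0.163.

P(sector-wide selloff | ¬price drop, poor earnings report) ≈ 0.163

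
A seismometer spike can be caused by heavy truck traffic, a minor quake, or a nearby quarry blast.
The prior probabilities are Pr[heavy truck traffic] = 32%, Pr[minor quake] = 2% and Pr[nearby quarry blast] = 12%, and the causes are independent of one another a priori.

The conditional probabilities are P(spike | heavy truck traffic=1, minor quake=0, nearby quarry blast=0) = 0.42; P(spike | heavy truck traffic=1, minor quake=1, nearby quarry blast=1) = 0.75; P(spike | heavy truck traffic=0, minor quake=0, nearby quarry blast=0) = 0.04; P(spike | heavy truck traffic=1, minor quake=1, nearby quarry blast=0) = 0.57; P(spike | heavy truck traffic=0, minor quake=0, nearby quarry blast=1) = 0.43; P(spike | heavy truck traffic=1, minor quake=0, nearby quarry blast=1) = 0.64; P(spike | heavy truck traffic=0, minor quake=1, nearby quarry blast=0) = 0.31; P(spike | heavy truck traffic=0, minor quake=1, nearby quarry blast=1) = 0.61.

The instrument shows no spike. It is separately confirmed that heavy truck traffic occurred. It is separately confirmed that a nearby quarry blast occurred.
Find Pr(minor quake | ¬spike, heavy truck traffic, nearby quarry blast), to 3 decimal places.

Pr(minor quake | ¬spike, heavy truck traffic, nearby quarry blast) ≈ 0.014

P(¬spike | heavy truck traffic, nearby quarry blast) = 0.36·0.98 + 0.25·0.02 = 0.352800 + 0.005000 = 0.357800
Of this, 0.005000 comes from 0.25·0.02 (the minor quake=true cases).
P(minor quake | ¬spike, heavy truck traffic, nearby quarry blast) = 0.005000 / 0.357800 ≈ 0.014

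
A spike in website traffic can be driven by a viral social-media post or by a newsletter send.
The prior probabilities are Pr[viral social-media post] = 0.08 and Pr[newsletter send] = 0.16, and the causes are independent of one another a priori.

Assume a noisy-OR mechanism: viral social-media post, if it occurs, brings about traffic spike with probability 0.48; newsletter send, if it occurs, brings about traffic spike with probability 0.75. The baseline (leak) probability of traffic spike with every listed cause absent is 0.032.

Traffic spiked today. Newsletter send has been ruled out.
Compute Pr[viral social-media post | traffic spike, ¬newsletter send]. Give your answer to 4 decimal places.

Under noisy-OR, P(traffic spike | causes) = 1 − (1−0.032)·∏(1−qᵢ) over the active causes.
P(traffic spike | ¬newsletter send) = 0.032×0.92 + 0.49664×0.08 = 0.029440 + 0.039731 = 0.069171
The viral social-media post-present share is 0.49664×0.08 = 0.039731.
Hence the posterior is 0.039731/0.069171 ≈ 0.5744.

Pr[viral social-media post | traffic spike, ¬newsletter send] ≈ 0.5744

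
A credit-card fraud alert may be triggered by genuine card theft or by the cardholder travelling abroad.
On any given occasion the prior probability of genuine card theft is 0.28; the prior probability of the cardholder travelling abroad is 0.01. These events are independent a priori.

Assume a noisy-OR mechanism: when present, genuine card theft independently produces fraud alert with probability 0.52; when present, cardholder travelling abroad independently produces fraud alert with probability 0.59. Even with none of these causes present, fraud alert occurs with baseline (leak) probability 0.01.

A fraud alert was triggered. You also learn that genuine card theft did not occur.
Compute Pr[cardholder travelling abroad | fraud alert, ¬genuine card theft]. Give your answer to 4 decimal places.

Under noisy-OR, P(fraud alert | causes) = 1 − (1−0.01)·∏(1−qᵢ) over the active causes.
P(fraud alert | ¬genuine card theft) = 0.01*0.99 + 0.5941*0.01 = 0.009900 + 0.005941 = 0.015841
Restricting to configurations with cardholder travelling abroad present: 0.5941*0.01 = 0.005941.
P(cardholder travelling abroad | fraud alert, ¬genuine card theft) = 0.005941 / 0.015841 ≈ 0.3750

Pr[cardholder travelling abroad | fraud alert, ¬genuine card theft] ≈ 0.3750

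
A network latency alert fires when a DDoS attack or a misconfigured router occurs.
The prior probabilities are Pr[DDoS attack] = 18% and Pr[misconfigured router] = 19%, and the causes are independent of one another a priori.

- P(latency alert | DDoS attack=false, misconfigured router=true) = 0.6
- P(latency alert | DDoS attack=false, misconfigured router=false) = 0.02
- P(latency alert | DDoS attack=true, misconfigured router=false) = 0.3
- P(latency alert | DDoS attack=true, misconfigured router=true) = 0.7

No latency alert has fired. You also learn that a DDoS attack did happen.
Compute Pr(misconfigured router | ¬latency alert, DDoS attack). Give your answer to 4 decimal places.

P(¬latency alert | DDoS attack) = 0.7*0.81 + 0.3*0.19 = 0.567000 + 0.057000 = 0.624000
The misconfigured router-present share is 0.3*0.19 = 0.057000.
P(misconfigured router | ¬latency alert, DDoS attack) = 0.057000 / 0.624000 ≈ 0.0913

Pr(misconfigured router | ¬latency alert, DDoS attack) ≈ 0.0913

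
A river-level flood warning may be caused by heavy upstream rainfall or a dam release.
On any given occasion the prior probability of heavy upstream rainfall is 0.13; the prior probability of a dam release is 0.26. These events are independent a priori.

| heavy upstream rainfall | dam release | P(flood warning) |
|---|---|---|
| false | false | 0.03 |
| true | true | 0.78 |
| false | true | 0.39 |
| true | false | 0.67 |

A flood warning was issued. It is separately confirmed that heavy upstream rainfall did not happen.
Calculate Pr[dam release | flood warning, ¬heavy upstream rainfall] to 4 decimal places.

Pr[dam release | flood warning, ¬heavy upstream rainfall] ≈ 0.8204

P(flood warning | ¬heavy upstream rainfall) = 0.03×0.74 + 0.39×0.26 = 0.022200 + 0.101400 = 0.123600
The dam release-present share is 0.39×0.26 = 0.101400.
P(dam release | flood warning, ¬heavy upstream rainfall) = 0.101400 / 0.123600 ≈ 0.8204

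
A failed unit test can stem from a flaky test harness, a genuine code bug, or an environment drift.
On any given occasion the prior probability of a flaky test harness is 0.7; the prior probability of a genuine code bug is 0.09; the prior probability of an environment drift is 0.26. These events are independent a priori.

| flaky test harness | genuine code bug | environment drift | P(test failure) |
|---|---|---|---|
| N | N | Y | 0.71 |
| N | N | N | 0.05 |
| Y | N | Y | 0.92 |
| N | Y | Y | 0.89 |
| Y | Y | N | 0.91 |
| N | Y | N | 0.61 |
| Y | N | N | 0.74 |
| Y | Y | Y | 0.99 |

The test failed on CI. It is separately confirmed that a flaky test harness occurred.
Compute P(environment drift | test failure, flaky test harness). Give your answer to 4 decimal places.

P(environment drift | test failure, flaky test harness) ≈ 0.3011

P(test failure | flaky test harness) = 0.74×0.91×0.74 + 0.92×0.91×0.26 + 0.91×0.09×0.74 + 0.99×0.09×0.26 = 0.498316 + 0.217672 + 0.060606 + 0.023166 = 0.799760
The environment drift-present share is 0.217672 + 0.023166 = 0.240838.
P(environment drift | test failure, flaky test harness) = 0.240838 / 0.799760 ≈ 0.3011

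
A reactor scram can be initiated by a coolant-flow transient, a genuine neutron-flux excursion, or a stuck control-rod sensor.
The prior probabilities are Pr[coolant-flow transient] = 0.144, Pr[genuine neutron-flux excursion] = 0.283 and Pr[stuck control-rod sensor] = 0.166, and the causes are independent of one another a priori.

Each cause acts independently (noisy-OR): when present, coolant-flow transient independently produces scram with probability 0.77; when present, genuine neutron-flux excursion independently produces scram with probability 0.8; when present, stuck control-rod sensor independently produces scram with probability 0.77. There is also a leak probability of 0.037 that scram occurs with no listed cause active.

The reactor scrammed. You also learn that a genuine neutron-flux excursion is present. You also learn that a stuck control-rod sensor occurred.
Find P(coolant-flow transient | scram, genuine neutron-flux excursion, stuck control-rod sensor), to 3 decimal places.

P(coolant-flow transient | scram, genuine neutron-flux excursion, stuck control-rod sensor) ≈ 0.148

Under noisy-OR, P(scram | causes) = 1 − (1−0.037)·∏(1−qᵢ) over the active causes.
By total probability over both values of coolant-flow transient:
  P(scram | genuine neutron-flux excursion, stuck control-rod sensor) = 0.955702*0.856 + 0.989811*0.144
        = 0.818081 + 0.142533 = 0.960614
Keeping only the coolant-flow transient-present terms gives 0.142533, so
  P(coolant-flow transient | scram, genuine neutron-flux excursion, stuck control-rod sensor) = 0.142533 / 0.960614 ≈ 0.148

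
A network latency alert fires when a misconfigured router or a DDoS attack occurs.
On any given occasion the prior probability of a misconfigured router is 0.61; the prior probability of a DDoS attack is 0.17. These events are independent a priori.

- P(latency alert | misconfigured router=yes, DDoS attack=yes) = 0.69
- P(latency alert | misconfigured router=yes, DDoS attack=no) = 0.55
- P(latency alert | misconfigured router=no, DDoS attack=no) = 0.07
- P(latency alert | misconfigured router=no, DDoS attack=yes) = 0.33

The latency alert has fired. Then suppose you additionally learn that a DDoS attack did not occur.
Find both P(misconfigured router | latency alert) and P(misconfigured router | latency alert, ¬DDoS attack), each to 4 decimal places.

Sum P(latency alert|·) weighted by the priors over the 4 (misconfigured router, DDoS attack) configurations:
  P(latency alert) = 0.07×0.39×0.83 + 0.33×0.39×0.17 + 0.55×0.61×0.83 + 0.69×0.61×0.17
        = 0.022659 + 0.021879 + 0.278465 + 0.071553 = 0.394556
Keeping only the misconfigured router-present terms gives 0.350018, so
  P(misconfigured router | latency alert) = 0.350018 / 0.394556 ≈ 0.8871

Now also conditioning on DDoS attack≠true:
Sum P(latency alert|·) weighted by the priors over both values of misconfigured router:
  P(latency alert | ¬DDoS attack) = 0.07×0.39 + 0.55×0.61
        = 0.027300 + 0.335500 = 0.362800
Keeping only the misconfigured router-present terms gives 0.335500, so
  P(misconfigured router | latency alert, ¬DDoS attack) = 0.335500 / 0.362800 ≈ 0.9248
With DDoS attack excluded, misconfigured router must carry more of the explanatory weight for the latency alert.

P(misconfigured router | latency alert) ≈ 0.8871; P(misconfigured router | latency alert, ¬DDoS attack) ≈ 0.9248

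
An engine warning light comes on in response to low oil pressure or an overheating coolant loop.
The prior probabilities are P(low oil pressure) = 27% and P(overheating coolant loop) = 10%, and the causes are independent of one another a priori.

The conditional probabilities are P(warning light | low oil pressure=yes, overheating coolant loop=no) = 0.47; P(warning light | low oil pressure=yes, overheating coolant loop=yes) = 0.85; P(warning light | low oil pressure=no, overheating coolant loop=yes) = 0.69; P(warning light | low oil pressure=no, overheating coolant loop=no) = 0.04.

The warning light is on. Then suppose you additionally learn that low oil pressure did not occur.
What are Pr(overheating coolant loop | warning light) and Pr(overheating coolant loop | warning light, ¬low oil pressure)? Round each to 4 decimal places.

Pr(overheating coolant loop | warning light) ≈ 0.3429; Pr(overheating coolant loop | warning light, ¬low oil pressure) ≈ 0.6571

P(warning light) = 0.04×0.73×0.9 + 0.69×0.73×0.1 + 0.47×0.27×0.9 + 0.85×0.27×0.1 = 0.026280 + 0.050370 + 0.114210 + 0.022950 = 0.213810
The overheating coolant loop-present share is 0.050370 + 0.022950 = 0.073320.
Hence the posterior is 0.073320/0.213810 ≈ 0.3429.

Now condition on the additional information:
By total probability over both values of overheating coolant loop:
  P(warning light | ¬low oil pressure) = 0.04*0.9 + 0.69*0.1
        = 0.036000 + 0.069000 = 0.105000
The terms with overheating coolant loop present sum to 0.069000, so
  P(overheating coolant loop | warning light, ¬low oil pressure) = 0.069000 / 0.105000 ≈ 0.6571
With low oil pressure excluded, overheating coolant loop must carry more of the explanatory weight for the warning light.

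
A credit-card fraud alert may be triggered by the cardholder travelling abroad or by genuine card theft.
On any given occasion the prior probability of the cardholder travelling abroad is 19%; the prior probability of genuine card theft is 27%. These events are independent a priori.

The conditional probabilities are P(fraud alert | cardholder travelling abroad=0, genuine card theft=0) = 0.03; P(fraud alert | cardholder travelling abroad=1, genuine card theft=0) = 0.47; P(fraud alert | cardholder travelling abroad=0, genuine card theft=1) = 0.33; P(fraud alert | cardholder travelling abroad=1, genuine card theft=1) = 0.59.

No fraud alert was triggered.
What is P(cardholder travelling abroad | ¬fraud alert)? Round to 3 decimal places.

For the numerator, keep only cardholder travelling abroad=true terms: 0.073511 + 0.021033 = 0.094544
The normalizing constant is 0.97·0.81·0.73 + 0.67·0.81·0.27 + 0.53·0.19·0.73 + 0.41·0.19·0.27 = 0.814634
Posterior = 0.094544 / 0.814634 ≈ 0.116

P(cardholder travelling abroad | ¬fraud alert) ≈ 0.116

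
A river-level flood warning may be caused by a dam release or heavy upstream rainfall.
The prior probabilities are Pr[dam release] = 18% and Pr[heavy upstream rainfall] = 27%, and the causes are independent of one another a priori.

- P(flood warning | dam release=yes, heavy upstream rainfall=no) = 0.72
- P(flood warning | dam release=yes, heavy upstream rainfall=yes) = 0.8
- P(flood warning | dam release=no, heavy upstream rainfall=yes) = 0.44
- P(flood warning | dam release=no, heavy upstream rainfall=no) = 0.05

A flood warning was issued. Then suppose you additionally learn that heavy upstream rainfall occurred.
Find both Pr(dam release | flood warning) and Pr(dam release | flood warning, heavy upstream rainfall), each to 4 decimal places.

Pr(dam release | flood warning) ≈ 0.5118; Pr(dam release | flood warning, heavy upstream rainfall) ≈ 0.2853

Weight on dam release=true, given the evidence: 0.094608 + 0.038880 = 0.133488
Normalizer over all consistent configurations: 0.05*0.82*0.73 + 0.44*0.82*0.27 + 0.72*0.18*0.73 + 0.8*0.18*0.27 = 0.260834
Posterior = 0.133488 / 0.260834 ≈ 0.5118

Now also conditioning on heavy upstream rainfall=true:
By total probability over both values of dam release:
  P(flood warning | heavy upstream rainfall) = 0.44×0.82 + 0.8×0.18
        = 0.360800 + 0.144000 = 0.504800
Configurations with dam release contribute 0.144000, so
  P(dam release | flood warning, heavy upstream rainfall) = 0.144000 / 0.504800 ≈ 0.2853
Conditioning on heavy upstream rainfall lowers the posterior on dam release: the classic explaining-away effect in a common-effect structure.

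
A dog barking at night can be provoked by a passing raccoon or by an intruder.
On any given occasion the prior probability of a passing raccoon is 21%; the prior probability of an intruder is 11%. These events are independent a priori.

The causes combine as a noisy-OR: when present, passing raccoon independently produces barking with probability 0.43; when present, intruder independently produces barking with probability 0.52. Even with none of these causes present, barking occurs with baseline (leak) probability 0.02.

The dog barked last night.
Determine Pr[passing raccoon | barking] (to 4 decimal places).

Pr[passing raccoon | barking] ≈ 0.6233

Under noisy-OR, P(barking | causes) = 1 − (1−0.02)·∏(1−qᵢ) over the active causes.
Numerator (weight on configurations with passing raccoon): 0.082498 + 0.016906 = 0.099404
Normalizer over all consistent configurations: 0.02·0.79·0.89 + 0.5296·0.79·0.11 + 0.4414·0.21·0.89 + 0.731872·0.21·0.11 = 0.159488
P(passing raccoon | barking) = 0.099404/0.159488 ≈ 0.6233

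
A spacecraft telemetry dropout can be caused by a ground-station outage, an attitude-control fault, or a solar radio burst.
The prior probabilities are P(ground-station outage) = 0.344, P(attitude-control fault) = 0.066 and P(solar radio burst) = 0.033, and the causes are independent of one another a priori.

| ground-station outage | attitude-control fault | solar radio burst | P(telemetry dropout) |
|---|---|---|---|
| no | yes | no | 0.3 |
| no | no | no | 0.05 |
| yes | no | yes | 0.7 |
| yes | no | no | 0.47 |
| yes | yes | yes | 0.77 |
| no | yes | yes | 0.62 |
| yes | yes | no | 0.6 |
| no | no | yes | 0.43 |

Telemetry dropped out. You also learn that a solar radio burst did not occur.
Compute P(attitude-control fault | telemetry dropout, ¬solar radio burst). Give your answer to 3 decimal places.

P(attitude-control fault | telemetry dropout, ¬solar radio burst) ≈ 0.128

Sum P(telemetry dropout|·) weighted by the priors over the 4 (ground-station outage, attitude-control fault) configurations:
  P(telemetry dropout | ¬solar radio burst) = 0.05×0.656×0.934 + 0.3×0.656×0.066 + 0.47×0.344×0.934 + 0.6×0.344×0.066
        = 0.030635 + 0.012989 + 0.151009 + 0.013622 = 0.208255
The terms with attitude-control fault present sum to 0.026611, so
  P(attitude-control fault | telemetry dropout, ¬solar radio burst) = 0.026611 / 0.208255 ≈ 0.128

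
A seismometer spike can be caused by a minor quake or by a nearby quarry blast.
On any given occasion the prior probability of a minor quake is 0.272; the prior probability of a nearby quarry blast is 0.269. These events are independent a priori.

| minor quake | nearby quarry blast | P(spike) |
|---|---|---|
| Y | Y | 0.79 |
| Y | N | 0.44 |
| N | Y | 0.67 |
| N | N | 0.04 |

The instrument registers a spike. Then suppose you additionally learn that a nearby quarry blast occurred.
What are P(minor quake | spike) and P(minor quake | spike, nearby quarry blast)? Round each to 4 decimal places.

P(minor quake | spike) ≈ 0.4879; P(minor quake | spike, nearby quarry blast) ≈ 0.3058

Sum P(spike|·) weighted by the priors over the 4 (minor quake, nearby quarry blast) configurations:
  P(spike) = 0.04*0.728*0.731 + 0.67*0.728*0.269 + 0.44*0.272*0.731 + 0.79*0.272*0.269
        = 0.021287 + 0.131207 + 0.087486 + 0.057803 = 0.297783
Configurations with minor quake contribute 0.145289, so
  P(minor quake | spike) = 0.145289 / 0.297783 ≈ 0.4879

With the extra evidence:
P(spike | nearby quarry blast) = 0.67·0.728 + 0.79·0.272 = 0.487760 + 0.214880 = 0.702640
Of this, 0.214880 comes from 0.79·0.272 (the minor quake=true cases).
So P(minor quake | spike, nearby quarry blast) = 0.214880/0.702640 ≈ 0.3058.
— nearby quarry blast explains away the evidence for minor quake.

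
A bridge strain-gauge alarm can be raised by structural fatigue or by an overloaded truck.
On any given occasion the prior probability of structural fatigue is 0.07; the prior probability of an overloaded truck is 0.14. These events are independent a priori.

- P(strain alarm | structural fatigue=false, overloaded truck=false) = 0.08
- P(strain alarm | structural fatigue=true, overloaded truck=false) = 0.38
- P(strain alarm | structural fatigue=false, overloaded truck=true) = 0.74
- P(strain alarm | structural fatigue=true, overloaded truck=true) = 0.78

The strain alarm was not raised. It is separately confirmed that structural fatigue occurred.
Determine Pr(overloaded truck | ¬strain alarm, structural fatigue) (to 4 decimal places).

P(¬strain alarm | structural fatigue) = 0.62×0.86 + 0.22×0.14 = 0.533200 + 0.030800 = 0.564000
Restricting to configurations with overloaded truck present: 0.22×0.14 = 0.030800.
P(overloaded truck | ¬strain alarm, structural fatigue) = 0.030800 / 0.564000 ≈ 0.0546

Pr(overloaded truck | ¬strain alarm, structural fatigue) ≈ 0.0546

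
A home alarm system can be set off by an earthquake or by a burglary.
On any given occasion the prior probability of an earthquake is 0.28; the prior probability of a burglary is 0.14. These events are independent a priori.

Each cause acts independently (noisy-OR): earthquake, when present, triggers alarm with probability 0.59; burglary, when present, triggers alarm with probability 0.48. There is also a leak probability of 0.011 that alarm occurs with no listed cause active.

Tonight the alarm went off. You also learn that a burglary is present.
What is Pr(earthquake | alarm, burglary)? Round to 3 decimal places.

Under noisy-OR, P(alarm | causes) = 1 − (1−0.011)·∏(1−qᵢ) over the active causes.
P(alarm | burglary) = 0.48572·0.72 + 0.789145·0.28 = 0.349718 + 0.220961 = 0.570679
The earthquake-present share is 0.789145·0.28 = 0.220961.
P(earthquake | alarm, burglary) = 0.220961 / 0.570679 ≈ 0.387

Pr(earthquake | alarm, burglary) ≈ 0.387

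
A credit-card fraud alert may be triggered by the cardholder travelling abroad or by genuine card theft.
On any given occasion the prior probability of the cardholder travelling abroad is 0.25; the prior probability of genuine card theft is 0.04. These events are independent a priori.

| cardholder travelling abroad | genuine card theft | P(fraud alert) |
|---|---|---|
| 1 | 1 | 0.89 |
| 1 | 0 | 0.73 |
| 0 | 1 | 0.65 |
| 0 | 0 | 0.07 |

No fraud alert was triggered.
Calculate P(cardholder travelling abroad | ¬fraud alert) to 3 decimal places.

P(¬fraud alert) = 0.93×0.75×0.96 + 0.35×0.75×0.04 + 0.27×0.25×0.96 + 0.11×0.25×0.04 = 0.669600 + 0.010500 + 0.064800 + 0.001100 = 0.746000
Restricting to configurations with cardholder travelling abroad present: 0.064800 + 0.001100 = 0.065900.
P(cardholder travelling abroad | ¬fraud alert) = 0.065900 / 0.746000 ≈ 0.088

P(cardholder travelling abroad | ¬fraud alert) ≈ 0.088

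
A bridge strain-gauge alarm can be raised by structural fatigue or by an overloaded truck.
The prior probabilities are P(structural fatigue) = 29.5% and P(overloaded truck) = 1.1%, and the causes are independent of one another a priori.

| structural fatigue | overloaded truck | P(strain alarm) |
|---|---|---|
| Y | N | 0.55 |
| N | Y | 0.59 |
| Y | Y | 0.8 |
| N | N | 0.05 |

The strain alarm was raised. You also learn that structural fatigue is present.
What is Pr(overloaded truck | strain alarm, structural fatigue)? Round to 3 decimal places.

Pr(overloaded truck | strain alarm, structural fatigue) ≈ 0.016

Numerator (weight on configurations with overloaded truck): 0.8×0.011 = 0.008800
Denominator P(strain alarm | structural fatigue): 0.55×0.989 + 0.8×0.011 = 0.552750
P(overloaded truck | strain alarm, structural fatigue) = 0.008800/0.552750 ≈ 0.016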